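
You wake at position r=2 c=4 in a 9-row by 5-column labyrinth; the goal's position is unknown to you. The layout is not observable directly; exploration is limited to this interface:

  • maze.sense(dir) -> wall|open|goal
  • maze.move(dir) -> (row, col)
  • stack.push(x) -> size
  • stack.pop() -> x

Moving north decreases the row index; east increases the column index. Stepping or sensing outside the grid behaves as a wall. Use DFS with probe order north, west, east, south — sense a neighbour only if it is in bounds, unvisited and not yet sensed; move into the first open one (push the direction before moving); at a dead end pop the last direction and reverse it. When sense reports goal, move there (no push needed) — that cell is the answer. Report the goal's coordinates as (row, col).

% sense(dir=north) ~> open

% push(x=north) ~> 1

% move(dir=north) ~> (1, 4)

% sense(dir=north) ~> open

% push(x=north) ~> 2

% move(dir=north) ~> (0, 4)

% sense(dir=west) ~> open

% push(x=west) ~> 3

% move(dir=west) ~> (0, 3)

% sense(dir=west) ~> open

% push(x=west) ~> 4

% move(dir=west) ~> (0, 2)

% sense(dir=west) ~> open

% push(x=west) ~> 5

% move(dir=west) ~> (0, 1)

% sense(dir=west) ~> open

% push(x=west) ~> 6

% move(dir=west) ~> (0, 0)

% sense(dir=south) ~> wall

% pop() ~> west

% move(dir=east) ~> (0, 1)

% sense(dir=south) ~> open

% push(x=south) ~> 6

% move(dir=south) ~> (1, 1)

% sense(dir=east) ~> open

% push(x=east) ~> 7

% move(dir=east) ~> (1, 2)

% sense(dir=east) ~> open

% push(x=east) ~> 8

% move(dir=east) ~> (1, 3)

% sense(dir=south) ~> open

% push(x=south) ~> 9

% move(dir=south) ~> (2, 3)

% sense(dir=west) ~> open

% push(x=west) ~> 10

% move(dir=west) ~> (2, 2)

% sense(dir=west) ~> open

% push(x=west) ~> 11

% move(dir=west) ~> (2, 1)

% sense(dir=west) ~> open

% push(x=west) ~> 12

% move(dir=west) ~> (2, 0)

% sense(dir=south) ~> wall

% pop() ~> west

% move(dir=east) ~> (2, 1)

% sense(dir=south) ~> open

% push(x=south) ~> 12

% move(dir=south) ~> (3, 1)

% sense(dir=east) ~> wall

% sense(dir=south) ~> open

% push(x=south) ~> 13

% move(dir=south) ~> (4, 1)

% sense(dir=west) ~> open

% push(x=west) ~> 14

% move(dir=west) ~> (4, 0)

% sense(dir=south) ~> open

% push(x=south) ~> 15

% move(dir=south) ~> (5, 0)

% sense(dir=east) ~> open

% push(x=east) ~> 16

% move(dir=east) ~> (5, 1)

% sense(dir=east) ~> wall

% sense(dir=south) ~> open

% push(x=south) ~> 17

% move(dir=south) ~> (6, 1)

% sense(dir=west) ~> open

% push(x=west) ~> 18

% move(dir=west) ~> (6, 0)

% sense(dir=south) ~> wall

% pop() ~> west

% move(dir=east) ~> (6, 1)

% sense(dir=east) ~> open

% push(x=east) ~> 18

% move(dir=east) ~> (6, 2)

% sense(dir=east) ~> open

% push(x=east) ~> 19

% move(dir=east) ~> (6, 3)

% sense(dir=north) ~> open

% push(x=north) ~> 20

% move(dir=north) ~> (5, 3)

% sense(dir=north) ~> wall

% sense(dir=east) ~> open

% push(x=east) ~> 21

% move(dir=east) ~> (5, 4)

% sense(dir=north) ~> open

% push(x=north) ~> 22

% move(dir=north) ~> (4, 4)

% sense(dir=north) ~> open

% push(x=north) ~> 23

% move(dir=north) ~> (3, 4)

% sense(dir=west) ~> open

% push(x=west) ~> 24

% move(dir=west) ~> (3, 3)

% pop() ~> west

% move(dir=east) ~> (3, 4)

% pop() ~> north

% move(dir=south) ~> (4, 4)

% pop() ~> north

% move(dir=south) ~> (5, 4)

% sense(dir=south) ~> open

% push(x=south) ~> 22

% move(dir=south) ~> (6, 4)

% sense(dir=south) ~> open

% push(x=south) ~> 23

% move(dir=south) ~> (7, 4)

% sense(dir=west) ~> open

% push(x=west) ~> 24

% move(dir=west) ~> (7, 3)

% sense(dir=west) ~> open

% push(x=west) ~> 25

% move(dir=west) ~> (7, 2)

% sense(dir=west) ~> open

% push(x=west) ~> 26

% move(dir=west) ~> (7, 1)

% sense(dir=south) ~> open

% push(x=south) ~> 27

% move(dir=south) ~> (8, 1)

% sense(dir=west) ~> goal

% move(dir=west) ~> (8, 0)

Answer: (8, 0)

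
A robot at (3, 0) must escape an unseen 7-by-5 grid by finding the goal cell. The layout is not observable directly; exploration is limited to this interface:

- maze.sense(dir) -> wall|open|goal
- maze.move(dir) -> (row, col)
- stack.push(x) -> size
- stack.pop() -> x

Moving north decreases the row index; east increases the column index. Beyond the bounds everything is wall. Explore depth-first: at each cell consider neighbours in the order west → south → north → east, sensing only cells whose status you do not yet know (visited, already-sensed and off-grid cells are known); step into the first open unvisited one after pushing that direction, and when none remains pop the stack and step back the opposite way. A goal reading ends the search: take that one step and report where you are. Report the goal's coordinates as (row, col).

==> maze.sense(dir=south)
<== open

==> stack.push(x=south)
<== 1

==> maze.move(dir=south)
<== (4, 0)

==> maze.sense(dir=south)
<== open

==> stack.push(x=south)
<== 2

==> maze.move(dir=south)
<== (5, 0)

==> maze.sense(dir=south)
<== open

==> stack.push(x=south)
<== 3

==> maze.move(dir=south)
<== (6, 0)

==> maze.sense(dir=east)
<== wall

==> stack.pop()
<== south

==> maze.move(dir=north)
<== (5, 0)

==> maze.sense(dir=east)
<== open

==> stack.push(x=east)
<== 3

==> maze.move(dir=east)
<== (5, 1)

==> maze.sense(dir=north)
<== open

==> stack.push(x=north)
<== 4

==> maze.move(dir=north)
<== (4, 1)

==> maze.sense(dir=north)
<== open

==> stack.push(x=north)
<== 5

==> maze.move(dir=north)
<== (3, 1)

==> maze.sense(dir=north)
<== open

==> stack.push(x=north)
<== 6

==> maze.move(dir=north)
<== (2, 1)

==> maze.sense(dir=west)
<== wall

==> maze.sense(dir=north)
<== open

==> stack.push(x=north)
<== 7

==> maze.move(dir=north)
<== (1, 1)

==> maze.sense(dir=west)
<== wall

==> maze.sense(dir=north)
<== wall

==> maze.sense(dir=east)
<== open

==> stack.push(x=east)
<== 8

==> maze.move(dir=east)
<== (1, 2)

==> maze.sense(dir=south)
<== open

==> stack.push(x=south)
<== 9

==> maze.move(dir=south)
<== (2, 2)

==> maze.sense(dir=south)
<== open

==> stack.push(x=south)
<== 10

==> maze.move(dir=south)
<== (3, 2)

==> maze.sense(dir=south)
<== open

==> stack.push(x=south)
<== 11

==> maze.move(dir=south)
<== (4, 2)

==> maze.sense(dir=south)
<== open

==> stack.push(x=south)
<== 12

==> maze.move(dir=south)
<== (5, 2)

==> maze.sense(dir=south)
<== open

==> stack.push(x=south)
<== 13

==> maze.move(dir=south)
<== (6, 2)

==> maze.sense(dir=east)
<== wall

==> stack.pop()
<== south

==> maze.move(dir=north)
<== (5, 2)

==> maze.sense(dir=east)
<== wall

==> stack.pop()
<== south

==> maze.move(dir=north)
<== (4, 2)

==> maze.sense(dir=east)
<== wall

==> stack.pop()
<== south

==> maze.move(dir=north)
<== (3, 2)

==> maze.sense(dir=east)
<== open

==> stack.push(x=east)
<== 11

==> maze.move(dir=east)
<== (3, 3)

==> maze.sense(dir=north)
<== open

==> stack.push(x=north)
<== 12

==> maze.move(dir=north)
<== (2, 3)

==> maze.sense(dir=north)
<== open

==> stack.push(x=north)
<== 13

==> maze.move(dir=north)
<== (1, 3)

==> maze.sense(dir=north)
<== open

==> stack.push(x=north)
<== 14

==> maze.move(dir=north)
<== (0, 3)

==> maze.sense(dir=west)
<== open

==> stack.push(x=west)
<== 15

==> maze.move(dir=west)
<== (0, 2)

==> stack.pop()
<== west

==> maze.move(dir=east)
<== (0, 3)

==> maze.sense(dir=east)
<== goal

==> maze.move(dir=east)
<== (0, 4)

Answer: (0, 4)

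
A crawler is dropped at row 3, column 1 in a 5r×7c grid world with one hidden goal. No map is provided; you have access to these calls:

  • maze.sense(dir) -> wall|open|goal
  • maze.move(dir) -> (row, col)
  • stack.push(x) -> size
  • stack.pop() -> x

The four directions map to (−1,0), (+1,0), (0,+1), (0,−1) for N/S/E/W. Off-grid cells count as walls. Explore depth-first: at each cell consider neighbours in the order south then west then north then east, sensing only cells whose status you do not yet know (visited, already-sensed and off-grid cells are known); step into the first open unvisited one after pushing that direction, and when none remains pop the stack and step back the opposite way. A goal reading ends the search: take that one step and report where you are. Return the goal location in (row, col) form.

Do: sense[dir: south]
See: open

Do: push[x: south]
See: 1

Do: move[dir: south]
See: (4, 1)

Do: sense[dir: west]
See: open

Do: push[x: west]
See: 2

Do: move[dir: west]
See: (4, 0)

Do: sense[dir: north]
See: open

Do: push[x: north]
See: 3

Do: move[dir: north]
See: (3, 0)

Do: sense[dir: north]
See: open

Do: push[x: north]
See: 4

Do: move[dir: north]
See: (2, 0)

Do: sense[dir: north]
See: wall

Do: sense[dir: east]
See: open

Do: push[x: east]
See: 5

Do: move[dir: east]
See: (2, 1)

Do: sense[dir: north]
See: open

Do: push[x: north]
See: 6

Do: move[dir: north]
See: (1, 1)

Do: sense[dir: north]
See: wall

Do: sense[dir: east]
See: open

Do: push[x: east]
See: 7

Do: move[dir: east]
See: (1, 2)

Do: sense[dir: south]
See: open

Do: push[x: south]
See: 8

Do: move[dir: south]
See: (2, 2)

Do: sense[dir: south]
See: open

Do: push[x: south]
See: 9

Do: move[dir: south]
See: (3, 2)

Do: sense[dir: south]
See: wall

Do: sense[dir: east]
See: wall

Do: pop[]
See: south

Do: move[dir: north]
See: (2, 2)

Do: sense[dir: east]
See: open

Do: push[x: east]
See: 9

Do: move[dir: east]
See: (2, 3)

Do: sense[dir: north]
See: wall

Do: sense[dir: east]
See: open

Do: push[x: east]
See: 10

Do: move[dir: east]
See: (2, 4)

Do: sense[dir: south]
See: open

Do: push[x: south]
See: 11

Do: move[dir: south]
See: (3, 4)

Do: sense[dir: south]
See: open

Do: push[x: south]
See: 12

Do: move[dir: south]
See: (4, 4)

Do: sense[dir: west]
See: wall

Do: sense[dir: east]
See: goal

Do: move[dir: east]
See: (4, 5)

Answer: (4, 5)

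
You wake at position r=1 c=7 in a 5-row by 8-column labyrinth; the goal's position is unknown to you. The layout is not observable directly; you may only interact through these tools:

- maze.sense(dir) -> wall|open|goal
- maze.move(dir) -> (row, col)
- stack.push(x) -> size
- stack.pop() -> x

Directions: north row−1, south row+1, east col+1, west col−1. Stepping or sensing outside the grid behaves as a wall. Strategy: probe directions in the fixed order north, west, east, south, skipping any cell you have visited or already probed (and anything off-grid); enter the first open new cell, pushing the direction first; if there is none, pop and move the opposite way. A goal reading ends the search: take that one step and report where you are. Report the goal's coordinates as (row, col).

$ maze.sense dir=north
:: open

$ stack.push x=north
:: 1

$ maze.move dir=north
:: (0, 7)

$ maze.sense dir=west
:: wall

$ stack.pop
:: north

$ maze.move dir=south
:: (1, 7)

$ maze.sense dir=west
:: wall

$ maze.sense dir=south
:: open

$ stack.push x=south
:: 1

$ maze.move dir=south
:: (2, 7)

$ maze.sense dir=west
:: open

$ stack.push x=west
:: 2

$ maze.move dir=west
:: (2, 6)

$ maze.sense dir=west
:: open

$ stack.push x=west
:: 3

$ maze.move dir=west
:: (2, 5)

$ maze.sense dir=north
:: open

$ stack.push x=north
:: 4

$ maze.move dir=north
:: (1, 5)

$ maze.sense dir=north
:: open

$ stack.push x=north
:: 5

$ maze.move dir=north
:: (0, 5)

$ maze.sense dir=west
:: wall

$ stack.pop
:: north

$ maze.move dir=south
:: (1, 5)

$ maze.sense dir=west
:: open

$ stack.push x=west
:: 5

$ maze.move dir=west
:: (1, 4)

$ maze.sense dir=west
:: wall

$ maze.sense dir=south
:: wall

$ stack.pop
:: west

$ maze.move dir=east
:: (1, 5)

$ stack.pop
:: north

$ maze.move dir=south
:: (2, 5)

$ maze.sense dir=south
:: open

$ stack.push x=south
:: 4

$ maze.move dir=south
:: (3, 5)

$ maze.sense dir=west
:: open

$ stack.push x=west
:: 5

$ maze.move dir=west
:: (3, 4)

$ maze.sense dir=west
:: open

$ stack.push x=west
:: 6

$ maze.move dir=west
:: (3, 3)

$ maze.sense dir=north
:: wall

$ maze.sense dir=west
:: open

$ stack.push x=west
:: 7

$ maze.move dir=west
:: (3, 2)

$ maze.sense dir=north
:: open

$ stack.push x=north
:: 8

$ maze.move dir=north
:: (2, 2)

$ maze.sense dir=north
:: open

$ stack.push x=north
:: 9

$ maze.move dir=north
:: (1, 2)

$ maze.sense dir=north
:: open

$ stack.push x=north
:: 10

$ maze.move dir=north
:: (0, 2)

$ maze.sense dir=west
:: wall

$ maze.sense dir=east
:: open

$ stack.push x=east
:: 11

$ maze.move dir=east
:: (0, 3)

$ stack.pop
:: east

$ maze.move dir=west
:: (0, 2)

$ stack.pop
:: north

$ maze.move dir=south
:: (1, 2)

$ maze.sense dir=west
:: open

$ stack.push x=west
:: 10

$ maze.move dir=west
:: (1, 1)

$ maze.sense dir=west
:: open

$ stack.push x=west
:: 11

$ maze.move dir=west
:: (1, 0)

$ maze.sense dir=north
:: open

$ stack.push x=north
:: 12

$ maze.move dir=north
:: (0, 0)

$ stack.pop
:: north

$ maze.move dir=south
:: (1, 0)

$ maze.sense dir=south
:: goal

$ maze.move dir=south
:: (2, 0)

Answer: (2, 0)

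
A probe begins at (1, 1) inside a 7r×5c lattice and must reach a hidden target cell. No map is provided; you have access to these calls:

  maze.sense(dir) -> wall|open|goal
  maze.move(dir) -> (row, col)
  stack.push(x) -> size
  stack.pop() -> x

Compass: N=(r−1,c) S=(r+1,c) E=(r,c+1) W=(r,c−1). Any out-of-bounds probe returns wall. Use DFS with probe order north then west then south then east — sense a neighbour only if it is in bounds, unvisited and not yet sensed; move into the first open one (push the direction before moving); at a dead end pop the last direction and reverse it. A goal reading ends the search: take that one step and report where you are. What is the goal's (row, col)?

>>> maze.sense dir='north'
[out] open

>>> stack.push x='north'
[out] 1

>>> maze.move dir='north'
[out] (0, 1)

>>> maze.sense dir='west'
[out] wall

>>> maze.sense dir='east'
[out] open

>>> stack.push x='east'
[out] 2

>>> maze.move dir='east'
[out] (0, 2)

>>> maze.sense dir='south'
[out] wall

>>> maze.sense dir='east'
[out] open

>>> stack.push x='east'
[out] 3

>>> maze.move dir='east'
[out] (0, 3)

>>> maze.sense dir='south'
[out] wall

>>> maze.sense dir='east'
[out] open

>>> stack.push x='east'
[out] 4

>>> maze.move dir='east'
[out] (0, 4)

>>> maze.sense dir='south'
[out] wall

>>> stack.pop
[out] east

>>> maze.move dir='west'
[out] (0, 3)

>>> stack.pop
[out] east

>>> maze.move dir='west'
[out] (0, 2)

>>> stack.pop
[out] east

>>> maze.move dir='west'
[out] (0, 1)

>>> stack.pop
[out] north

>>> maze.move dir='south'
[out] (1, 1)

>>> maze.sense dir='west'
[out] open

>>> stack.push x='west'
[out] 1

>>> maze.move dir='west'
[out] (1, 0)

>>> maze.sense dir='south'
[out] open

>>> stack.push x='south'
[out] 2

>>> maze.move dir='south'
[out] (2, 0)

>>> maze.sense dir='south'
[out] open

>>> stack.push x='south'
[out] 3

>>> maze.move dir='south'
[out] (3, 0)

>>> maze.sense dir='south'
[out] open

>>> stack.push x='south'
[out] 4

>>> maze.move dir='south'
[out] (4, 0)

>>> maze.sense dir='south'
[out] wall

>>> maze.sense dir='east'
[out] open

>>> stack.push x='east'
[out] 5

>>> maze.move dir='east'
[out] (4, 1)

>>> maze.sense dir='north'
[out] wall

>>> maze.sense dir='south'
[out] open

>>> stack.push x='south'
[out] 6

>>> maze.move dir='south'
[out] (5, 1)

>>> maze.sense dir='south'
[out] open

>>> stack.push x='south'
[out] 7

>>> maze.move dir='south'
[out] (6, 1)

>>> maze.sense dir='west'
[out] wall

>>> maze.sense dir='east'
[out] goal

>>> maze.move dir='east'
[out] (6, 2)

Answer: (6, 2)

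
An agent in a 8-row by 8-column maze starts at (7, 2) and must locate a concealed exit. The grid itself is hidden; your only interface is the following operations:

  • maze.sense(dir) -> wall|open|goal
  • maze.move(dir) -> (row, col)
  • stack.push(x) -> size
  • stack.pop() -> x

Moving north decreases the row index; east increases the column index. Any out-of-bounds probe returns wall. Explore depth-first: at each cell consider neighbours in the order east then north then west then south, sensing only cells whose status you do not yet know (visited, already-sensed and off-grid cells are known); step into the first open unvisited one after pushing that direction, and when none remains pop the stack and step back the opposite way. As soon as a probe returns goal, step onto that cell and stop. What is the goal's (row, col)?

Do: maze.sense[dir→east]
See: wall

Do: maze.sense[dir→north]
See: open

Do: stack.push[x→north]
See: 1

Do: maze.move[dir→north]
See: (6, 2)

Do: maze.sense[dir→east]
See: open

Do: stack.push[x→east]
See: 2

Do: maze.move[dir→east]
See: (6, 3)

Do: maze.sense[dir→east]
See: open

Do: stack.push[x→east]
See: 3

Do: maze.move[dir→east]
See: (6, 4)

Do: maze.sense[dir→east]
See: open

Do: stack.push[x→east]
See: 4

Do: maze.move[dir→east]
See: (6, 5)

Do: maze.sense[dir→east]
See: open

Do: stack.push[x→east]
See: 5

Do: maze.move[dir→east]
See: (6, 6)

Do: maze.sense[dir→east]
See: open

Do: stack.push[x→east]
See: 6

Do: maze.move[dir→east]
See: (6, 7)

Do: maze.sense[dir→north]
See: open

Do: stack.push[x→north]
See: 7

Do: maze.move[dir→north]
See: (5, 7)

Do: maze.sense[dir→north]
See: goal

Do: maze.move[dir→north]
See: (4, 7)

Answer: (4, 7)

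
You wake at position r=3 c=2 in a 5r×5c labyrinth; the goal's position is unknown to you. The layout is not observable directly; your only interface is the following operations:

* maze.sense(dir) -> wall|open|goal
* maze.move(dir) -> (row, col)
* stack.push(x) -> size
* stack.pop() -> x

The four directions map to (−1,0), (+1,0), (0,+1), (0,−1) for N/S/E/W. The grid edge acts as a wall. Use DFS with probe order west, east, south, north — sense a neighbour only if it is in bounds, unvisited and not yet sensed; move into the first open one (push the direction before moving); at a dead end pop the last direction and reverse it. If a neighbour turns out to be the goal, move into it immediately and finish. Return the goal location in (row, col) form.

I run maze.sense with dir: west, — result: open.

Using stack.push with x: west, → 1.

I run maze.move with dir: west, and get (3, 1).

Using maze.sense with dir: west, giving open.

I use stack.push with x: west, : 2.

I run maze.move with dir: west, giving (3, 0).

Now I run maze.sense with dir: south, giving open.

Next I call stack.push with x: south, which returns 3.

I run maze.move with dir: south, and observe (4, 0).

Using maze.sense with dir: east, and see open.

I use stack.push with x: east, which returns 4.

I run maze.move with dir: east, and see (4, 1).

I try maze.sense with dir: east, which returns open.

Invoking stack.push with x: east, → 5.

I use maze.move with dir: east, — result: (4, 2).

Then maze.sense with dir: east, which returns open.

I call stack.push with x: east, giving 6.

I call maze.move with dir: east, yielding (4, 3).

I use maze.sense with dir: east, → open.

I use stack.push with x: east, and observe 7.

Next I call maze.move with dir: east, giving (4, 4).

I try maze.sense with dir: north, — result: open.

Now I run stack.push with x: north, and get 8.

Using maze.move with dir: north, yielding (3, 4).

I run maze.sense with dir: west, giving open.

I run stack.push with x: west, giving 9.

I run maze.move with dir: west, → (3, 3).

Next I call maze.sense with dir: north, and observe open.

Next I call stack.push with x: north, which returns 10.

I run maze.move with dir: north, yielding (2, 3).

Now I run maze.sense with dir: west, which returns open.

I invoke stack.push with x: west, which returns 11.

I run maze.move with dir: west, and observe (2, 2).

Calling maze.sense with dir: west, which returns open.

Now I run stack.push with x: west, and get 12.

I call maze.move with dir: west, and see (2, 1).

Now I run maze.sense with dir: west, and see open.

Then stack.push with x: west, → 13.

I run maze.move with dir: west, and see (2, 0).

Now I run maze.sense with dir: north, yielding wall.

Calling stack.pop, → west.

I invoke maze.move with dir: east, — result: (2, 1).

Using maze.sense with dir: north, → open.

I run stack.push with x: north, and get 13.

Using maze.move with dir: north, giving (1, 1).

Invoking maze.sense with dir: east, yielding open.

I use stack.push with x: east, — result: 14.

I try maze.move with dir: east, : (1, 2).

I try maze.sense with dir: east, giving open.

I call stack.push with x: east, : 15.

Then maze.move with dir: east, — result: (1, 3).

I use maze.sense with dir: east, yielding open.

I run stack.push with x: east, : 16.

I use maze.move with dir: east, and see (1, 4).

Calling maze.sense with dir: south, which returns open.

Using stack.push with x: south, and get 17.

I try maze.move with dir: south, and get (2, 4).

I try stack.pop(), and get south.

Using maze.move with dir: north, yielding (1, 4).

I try maze.sense with dir: north, — result: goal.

Using maze.move with dir: north, and observe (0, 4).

Answer: (0, 4)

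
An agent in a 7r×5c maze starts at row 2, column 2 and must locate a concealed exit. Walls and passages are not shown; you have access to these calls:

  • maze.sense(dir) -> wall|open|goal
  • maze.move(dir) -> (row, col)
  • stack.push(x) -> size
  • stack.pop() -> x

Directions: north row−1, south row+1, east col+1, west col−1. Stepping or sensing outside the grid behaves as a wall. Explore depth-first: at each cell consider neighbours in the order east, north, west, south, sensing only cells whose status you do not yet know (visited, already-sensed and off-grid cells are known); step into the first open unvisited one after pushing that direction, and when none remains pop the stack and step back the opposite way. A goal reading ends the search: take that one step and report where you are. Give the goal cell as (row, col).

I try sense(dir=east), and observe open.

Using push(x=east), — result: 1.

I invoke move(dir=east), which returns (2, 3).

Invoking sense(dir=east), which returns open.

Then push(x=east), which returns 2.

I use move(dir=east), → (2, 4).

I try sense(dir=north), — result: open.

I use push(x=north), and observe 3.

Now I run move(dir=north), yielding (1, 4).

Calling sense(dir=north), — result: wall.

Invoking sense(dir=west), and get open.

I run push(x=west), and see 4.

Next I call move(dir=west), : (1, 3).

I invoke sense(dir=north), which returns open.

I run push(x=north), and see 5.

Invoking move(dir=north), : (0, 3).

I invoke sense(dir=west), which returns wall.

Calling pop, — result: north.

I run move(dir=south), — result: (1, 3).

Then sense(dir=west), and get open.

Calling push(x=west), → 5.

I use move(dir=west), giving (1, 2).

Now I run sense(dir=west), yielding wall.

Calling pop, — result: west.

I run move(dir=east), : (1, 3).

I invoke pop(), yielding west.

I try move(dir=east), — result: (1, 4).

I try pop, yielding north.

I invoke move(dir=south), — result: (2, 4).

I use sense(dir=south), and observe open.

Then push(x=south), — result: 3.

Then move(dir=south), giving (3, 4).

I run sense(dir=west), → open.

Now I run push(x=west), and get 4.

Next I call move(dir=west), yielding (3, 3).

I call sense(dir=west), and see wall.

I call sense(dir=south), → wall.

I run pop, : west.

I invoke move(dir=east), and see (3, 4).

Next I call sense(dir=south), — result: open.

Using push(x=south), and see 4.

I use move(dir=south), : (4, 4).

Invoking sense(dir=south), : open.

Now I run push(x=south), which returns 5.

I invoke move(dir=south), giving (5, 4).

Then sense(dir=west), and observe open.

I run push(x=west), giving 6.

I invoke move(dir=west), — result: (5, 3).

Calling sense(dir=west), yielding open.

Using push(x=west), giving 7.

I use move(dir=west), and see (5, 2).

Next I call sense(dir=north), which returns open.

Next I call push(x=north), giving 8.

Next I call move(dir=north), and see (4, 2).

Now I run sense(dir=west), and see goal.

I use move(dir=west), — result: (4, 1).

Answer: (4, 1)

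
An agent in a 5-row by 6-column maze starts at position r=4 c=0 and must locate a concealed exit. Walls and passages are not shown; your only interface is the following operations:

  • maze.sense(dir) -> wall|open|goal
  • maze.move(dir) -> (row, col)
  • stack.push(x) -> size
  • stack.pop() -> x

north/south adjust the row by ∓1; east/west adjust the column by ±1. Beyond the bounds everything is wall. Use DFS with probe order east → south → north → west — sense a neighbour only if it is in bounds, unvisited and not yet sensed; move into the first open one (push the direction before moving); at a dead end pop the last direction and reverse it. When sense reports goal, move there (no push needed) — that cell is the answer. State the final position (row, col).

-> maze.sense(dir=east)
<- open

-> stack.push(x=east)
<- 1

-> maze.move(dir=east)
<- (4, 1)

-> maze.sense(dir=east)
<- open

-> stack.push(x=east)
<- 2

-> maze.move(dir=east)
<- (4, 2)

-> maze.sense(dir=east)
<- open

-> stack.push(x=east)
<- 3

-> maze.move(dir=east)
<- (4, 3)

-> maze.sense(dir=east)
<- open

-> stack.push(x=east)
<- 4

-> maze.move(dir=east)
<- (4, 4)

-> maze.sense(dir=east)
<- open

-> stack.push(x=east)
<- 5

-> maze.move(dir=east)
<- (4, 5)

-> maze.sense(dir=north)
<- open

-> stack.push(x=north)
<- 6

-> maze.move(dir=north)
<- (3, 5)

-> maze.sense(dir=north)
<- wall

-> maze.sense(dir=west)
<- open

-> stack.push(x=west)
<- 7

-> maze.move(dir=west)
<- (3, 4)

-> maze.sense(dir=north)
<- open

-> stack.push(x=north)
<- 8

-> maze.move(dir=north)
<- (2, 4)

-> maze.sense(dir=north)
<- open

-> stack.push(x=north)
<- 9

-> maze.move(dir=north)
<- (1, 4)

-> maze.sense(dir=east)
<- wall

-> maze.sense(dir=north)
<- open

-> stack.push(x=north)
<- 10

-> maze.move(dir=north)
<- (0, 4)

-> maze.sense(dir=east)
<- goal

-> maze.move(dir=east)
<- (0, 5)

Answer: (0, 5)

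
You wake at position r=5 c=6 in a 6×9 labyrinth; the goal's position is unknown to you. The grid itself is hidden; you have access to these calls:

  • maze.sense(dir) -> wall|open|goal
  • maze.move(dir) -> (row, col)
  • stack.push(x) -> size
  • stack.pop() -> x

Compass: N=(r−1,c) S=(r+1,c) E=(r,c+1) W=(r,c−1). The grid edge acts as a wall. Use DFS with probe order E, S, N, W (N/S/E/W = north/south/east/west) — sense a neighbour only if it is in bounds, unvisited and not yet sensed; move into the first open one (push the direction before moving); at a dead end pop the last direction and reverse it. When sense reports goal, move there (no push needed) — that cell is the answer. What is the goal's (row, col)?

>> maze.sense(dir: east)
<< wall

>> maze.sense(dir: north)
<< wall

>> maze.sense(dir: west)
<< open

>> stack.push(x: west)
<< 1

>> maze.move(dir: west)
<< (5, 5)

>> maze.sense(dir: north)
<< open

>> stack.push(x: north)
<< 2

>> maze.move(dir: north)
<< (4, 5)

>> maze.sense(dir: north)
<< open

>> stack.push(x: north)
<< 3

>> maze.move(dir: north)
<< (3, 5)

>> maze.sense(dir: east)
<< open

>> stack.push(x: east)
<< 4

>> maze.move(dir: east)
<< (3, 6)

>> maze.sense(dir: east)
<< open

>> stack.push(x: east)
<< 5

>> maze.move(dir: east)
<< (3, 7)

>> maze.sense(dir: east)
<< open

>> stack.push(x: east)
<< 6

>> maze.move(dir: east)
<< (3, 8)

>> maze.sense(dir: south)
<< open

>> stack.push(x: south)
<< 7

>> maze.move(dir: south)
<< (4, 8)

>> maze.sense(dir: south)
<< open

>> stack.push(x: south)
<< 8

>> maze.move(dir: south)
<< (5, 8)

>> stack.pop()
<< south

>> maze.move(dir: north)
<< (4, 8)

>> maze.sense(dir: west)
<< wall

>> stack.pop()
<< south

>> maze.move(dir: north)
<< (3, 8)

>> maze.sense(dir: north)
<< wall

>> stack.pop()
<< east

>> maze.move(dir: west)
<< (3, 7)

>> maze.sense(dir: north)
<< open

>> stack.push(x: north)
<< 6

>> maze.move(dir: north)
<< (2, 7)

>> maze.sense(dir: north)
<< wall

>> maze.sense(dir: west)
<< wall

>> stack.pop()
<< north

>> maze.move(dir: south)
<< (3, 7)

>> stack.pop()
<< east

>> maze.move(dir: west)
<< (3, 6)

>> stack.pop()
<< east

>> maze.move(dir: west)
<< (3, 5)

>> maze.sense(dir: north)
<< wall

>> maze.sense(dir: west)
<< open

>> stack.push(x: west)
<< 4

>> maze.move(dir: west)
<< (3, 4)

>> maze.sense(dir: south)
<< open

>> stack.push(x: south)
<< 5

>> maze.move(dir: south)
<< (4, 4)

>> maze.sense(dir: south)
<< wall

>> maze.sense(dir: west)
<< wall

>> stack.pop()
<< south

>> maze.move(dir: north)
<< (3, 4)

>> maze.sense(dir: north)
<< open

>> stack.push(x: north)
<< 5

>> maze.move(dir: north)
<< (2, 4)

>> maze.sense(dir: north)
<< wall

>> maze.sense(dir: west)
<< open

>> stack.push(x: west)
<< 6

>> maze.move(dir: west)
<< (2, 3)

>> maze.sense(dir: south)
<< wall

>> maze.sense(dir: north)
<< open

>> stack.push(x: north)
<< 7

>> maze.move(dir: north)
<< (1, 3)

>> maze.sense(dir: north)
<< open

>> stack.push(x: north)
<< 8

>> maze.move(dir: north)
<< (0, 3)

>> maze.sense(dir: east)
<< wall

>> maze.sense(dir: west)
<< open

>> stack.push(x: west)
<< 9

>> maze.move(dir: west)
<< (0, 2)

>> maze.sense(dir: south)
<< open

>> stack.push(x: south)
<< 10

>> maze.move(dir: south)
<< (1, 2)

>> maze.sense(dir: south)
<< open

>> stack.push(x: south)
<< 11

>> maze.move(dir: south)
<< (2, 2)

>> maze.sense(dir: south)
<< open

>> stack.push(x: south)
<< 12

>> maze.move(dir: south)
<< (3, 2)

>> maze.sense(dir: south)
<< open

>> stack.push(x: south)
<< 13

>> maze.move(dir: south)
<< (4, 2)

>> maze.sense(dir: south)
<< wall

>> maze.sense(dir: west)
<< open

>> stack.push(x: west)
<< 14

>> maze.move(dir: west)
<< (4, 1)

>> maze.sense(dir: south)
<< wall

>> maze.sense(dir: north)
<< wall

>> maze.sense(dir: west)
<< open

>> stack.push(x: west)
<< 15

>> maze.move(dir: west)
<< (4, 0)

>> maze.sense(dir: south)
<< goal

>> maze.move(dir: south)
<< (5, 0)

Answer: (5, 0)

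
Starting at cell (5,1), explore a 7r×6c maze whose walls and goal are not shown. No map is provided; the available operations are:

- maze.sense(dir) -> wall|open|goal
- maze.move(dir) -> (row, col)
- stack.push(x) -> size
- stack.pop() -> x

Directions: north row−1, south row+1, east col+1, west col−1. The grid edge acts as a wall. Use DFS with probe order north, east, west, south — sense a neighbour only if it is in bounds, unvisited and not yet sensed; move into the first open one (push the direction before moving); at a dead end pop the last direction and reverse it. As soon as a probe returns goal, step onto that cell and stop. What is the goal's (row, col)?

# 1. maze.sense(dir=north) ~> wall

# 2. maze.sense(dir=east) ~> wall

# 3. maze.sense(dir=west) ~> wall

# 4. maze.sense(dir=south) ~> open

# 5. stack.push(x=south) ~> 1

# 6. maze.move(dir=south) ~> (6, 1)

# 7. maze.sense(dir=east) ~> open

# 8. stack.push(x=east) ~> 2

# 9. maze.move(dir=east) ~> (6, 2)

# 10. maze.sense(dir=east) ~> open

# 11. stack.push(x=east) ~> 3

# 12. maze.move(dir=east) ~> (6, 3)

# 13. maze.sense(dir=north) ~> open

# 14. stack.push(x=north) ~> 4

# 15. maze.move(dir=north) ~> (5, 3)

# 16. maze.sense(dir=north) ~> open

# 17. stack.push(x=north) ~> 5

# 18. maze.move(dir=north) ~> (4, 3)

# 19. maze.sense(dir=north) ~> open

# 20. stack.push(x=north) ~> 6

# 21. maze.move(dir=north) ~> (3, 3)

# 22. maze.sense(dir=north) ~> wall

# 23. maze.sense(dir=east) ~> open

# 24. stack.push(x=east) ~> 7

# 25. maze.move(dir=east) ~> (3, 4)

# 26. maze.sense(dir=north) ~> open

# 27. stack.push(x=north) ~> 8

# 28. maze.move(dir=north) ~> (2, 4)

# 29. maze.sense(dir=north) ~> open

# 30. stack.push(x=north) ~> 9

# 31. maze.move(dir=north) ~> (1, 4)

# 32. maze.sense(dir=north) ~> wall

# 33. maze.sense(dir=east) ~> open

# 34. stack.push(x=east) ~> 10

# 35. maze.move(dir=east) ~> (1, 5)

# 36. maze.sense(dir=north) ~> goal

# 37. maze.move(dir=north) ~> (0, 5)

Answer: (0, 5)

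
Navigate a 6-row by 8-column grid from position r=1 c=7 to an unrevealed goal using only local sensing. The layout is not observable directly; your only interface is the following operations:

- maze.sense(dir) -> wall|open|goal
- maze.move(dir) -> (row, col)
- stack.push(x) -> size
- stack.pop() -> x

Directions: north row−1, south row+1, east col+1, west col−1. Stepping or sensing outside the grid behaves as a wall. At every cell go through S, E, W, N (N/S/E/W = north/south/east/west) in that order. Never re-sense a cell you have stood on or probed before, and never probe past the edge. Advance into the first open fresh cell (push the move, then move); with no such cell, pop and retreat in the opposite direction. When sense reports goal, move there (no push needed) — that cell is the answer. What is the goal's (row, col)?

Step: sense[dir='south']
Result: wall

Step: sense[dir='west']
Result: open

Step: push[x='west']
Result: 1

Step: move[dir='west']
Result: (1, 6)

Step: sense[dir='south']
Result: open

Step: push[x='south']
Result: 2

Step: move[dir='south']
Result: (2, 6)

Step: sense[dir='south']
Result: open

Step: push[x='south']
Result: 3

Step: move[dir='south']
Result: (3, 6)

Step: sense[dir='south']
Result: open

Step: push[x='south']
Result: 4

Step: move[dir='south']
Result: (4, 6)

Step: sense[dir='south']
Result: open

Step: push[x='south']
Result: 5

Step: move[dir='south']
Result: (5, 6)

Step: sense[dir='east']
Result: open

Step: push[x='east']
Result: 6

Step: move[dir='east']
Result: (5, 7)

Step: sense[dir='north']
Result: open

Step: push[x='north']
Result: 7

Step: move[dir='north']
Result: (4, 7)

Step: sense[dir='north']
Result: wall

Step: pop[]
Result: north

Step: move[dir='south']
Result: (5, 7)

Step: pop[]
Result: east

Step: move[dir='west']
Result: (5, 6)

Step: sense[dir='west']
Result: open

Step: push[x='west']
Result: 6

Step: move[dir='west']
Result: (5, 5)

Step: sense[dir='west']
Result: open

Step: push[x='west']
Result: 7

Step: move[dir='west']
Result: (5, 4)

Step: sense[dir='west']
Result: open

Step: push[x='west']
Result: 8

Step: move[dir='west']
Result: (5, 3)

Step: sense[dir='west']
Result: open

Step: push[x='west']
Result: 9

Step: move[dir='west']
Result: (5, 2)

Step: sense[dir='west']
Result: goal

Step: move[dir='west']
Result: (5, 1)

Answer: (5, 1)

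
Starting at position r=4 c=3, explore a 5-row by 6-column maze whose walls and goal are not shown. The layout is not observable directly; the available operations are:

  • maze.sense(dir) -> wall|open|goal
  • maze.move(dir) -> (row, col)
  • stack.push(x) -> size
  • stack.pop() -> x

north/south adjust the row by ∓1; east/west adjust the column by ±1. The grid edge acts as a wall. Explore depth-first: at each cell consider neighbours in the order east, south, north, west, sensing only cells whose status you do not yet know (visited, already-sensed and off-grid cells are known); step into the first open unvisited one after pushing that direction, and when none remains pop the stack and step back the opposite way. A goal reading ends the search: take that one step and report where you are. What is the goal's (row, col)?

// 1. maze.sense(dir='east') == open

// 2. stack.push(x='east') == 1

// 3. maze.move(dir='east') == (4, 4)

// 4. maze.sense(dir='east') == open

// 5. stack.push(x='east') == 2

// 6. maze.move(dir='east') == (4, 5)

// 7. maze.sense(dir='north') == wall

// 8. stack.pop() == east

// 9. maze.move(dir='west') == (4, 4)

// 10. maze.sense(dir='north') == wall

// 11. stack.pop() == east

// 12. maze.move(dir='west') == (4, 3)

// 13. maze.sense(dir='north') == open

// 14. stack.push(x='north') == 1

// 15. maze.move(dir='north') == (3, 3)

// 16. maze.sense(dir='north') == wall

// 17. maze.sense(dir='west') == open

// 18. stack.push(x='west') == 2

// 19. maze.move(dir='west') == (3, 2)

// 20. maze.sense(dir='south') == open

// 21. stack.push(x='south') == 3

// 22. maze.move(dir='south') == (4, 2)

// 23. maze.sense(dir='west') == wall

// 24. stack.pop() == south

// 25. maze.move(dir='north') == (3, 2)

// 26. maze.sense(dir='north') == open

// 27. stack.push(x='north') == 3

// 28. maze.move(dir='north') == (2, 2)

// 29. maze.sense(dir='north') == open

// 30. stack.push(x='north') == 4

// 31. maze.move(dir='north') == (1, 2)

// 32. maze.sense(dir='east') == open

// 33. stack.push(x='east') == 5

// 34. maze.move(dir='east') == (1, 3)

// 35. maze.sense(dir='east') == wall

// 36. maze.sense(dir='north') == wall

// 37. stack.pop() == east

// 38. maze.move(dir='west') == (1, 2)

// 39. maze.sense(dir='north') == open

// 40. stack.push(x='north') == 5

// 41. maze.move(dir='north') == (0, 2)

// 42. maze.sense(dir='west') == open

// 43. stack.push(x='west') == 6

// 44. maze.move(dir='west') == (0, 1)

// 45. maze.sense(dir='south') == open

// 46. stack.push(x='south') == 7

// 47. maze.move(dir='south') == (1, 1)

// 48. maze.sense(dir='south') == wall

// 49. maze.sense(dir='west') == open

// 50. stack.push(x='west') == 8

// 51. maze.move(dir='west') == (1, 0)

// 52. maze.sense(dir='south') == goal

// 53. maze.move(dir='south') == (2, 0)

Answer: (2, 0)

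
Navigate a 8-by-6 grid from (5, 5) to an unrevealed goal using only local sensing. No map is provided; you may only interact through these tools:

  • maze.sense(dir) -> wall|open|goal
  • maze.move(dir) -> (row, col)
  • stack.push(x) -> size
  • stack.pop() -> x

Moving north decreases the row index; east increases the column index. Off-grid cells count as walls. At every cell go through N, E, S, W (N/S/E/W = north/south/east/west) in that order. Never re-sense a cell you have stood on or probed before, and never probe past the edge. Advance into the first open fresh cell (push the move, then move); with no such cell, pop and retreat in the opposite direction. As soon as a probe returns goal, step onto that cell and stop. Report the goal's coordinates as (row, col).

[in] maze.sense dir=north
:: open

[in] stack.push x=north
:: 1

[in] maze.move dir=north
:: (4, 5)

[in] maze.sense dir=north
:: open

[in] stack.push x=north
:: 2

[in] maze.move dir=north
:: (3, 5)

[in] maze.sense dir=north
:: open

[in] stack.push x=north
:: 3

[in] maze.move dir=north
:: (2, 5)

[in] maze.sense dir=north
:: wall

[in] maze.sense dir=west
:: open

[in] stack.push x=west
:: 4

[in] maze.move dir=west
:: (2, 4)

[in] maze.sense dir=north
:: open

[in] stack.push x=north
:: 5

[in] maze.move dir=north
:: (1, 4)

[in] maze.sense dir=north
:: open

[in] stack.push x=north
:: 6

[in] maze.move dir=north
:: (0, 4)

[in] maze.sense dir=east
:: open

[in] stack.push x=east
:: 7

[in] maze.move dir=east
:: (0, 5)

[in] stack.pop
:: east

[in] maze.move dir=west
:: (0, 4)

[in] maze.sense dir=west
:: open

[in] stack.push x=west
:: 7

[in] maze.move dir=west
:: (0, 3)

[in] maze.sense dir=south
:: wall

[in] maze.sense dir=west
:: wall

[in] stack.pop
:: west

[in] maze.move dir=east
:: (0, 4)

[in] stack.pop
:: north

[in] maze.move dir=south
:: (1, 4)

[in] stack.pop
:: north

[in] maze.move dir=south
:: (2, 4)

[in] maze.sense dir=south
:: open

[in] stack.push x=south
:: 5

[in] maze.move dir=south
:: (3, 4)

[in] maze.sense dir=south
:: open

[in] stack.push x=south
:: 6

[in] maze.move dir=south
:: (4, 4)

[in] maze.sense dir=south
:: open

[in] stack.push x=south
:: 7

[in] maze.move dir=south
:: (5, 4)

[in] maze.sense dir=south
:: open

[in] stack.push x=south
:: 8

[in] maze.move dir=south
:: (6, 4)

[in] maze.sense dir=east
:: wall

[in] maze.sense dir=south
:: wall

[in] maze.sense dir=west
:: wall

[in] stack.pop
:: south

[in] maze.move dir=north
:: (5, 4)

[in] maze.sense dir=west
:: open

[in] stack.push x=west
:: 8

[in] maze.move dir=west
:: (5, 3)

[in] maze.sense dir=north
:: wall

[in] maze.sense dir=west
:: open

[in] stack.push x=west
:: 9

[in] maze.move dir=west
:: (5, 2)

[in] maze.sense dir=north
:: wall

[in] maze.sense dir=south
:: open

[in] stack.push x=south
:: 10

[in] maze.move dir=south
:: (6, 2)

[in] maze.sense dir=south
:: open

[in] stack.push x=south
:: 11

[in] maze.move dir=south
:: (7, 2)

[in] maze.sense dir=east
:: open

[in] stack.push x=east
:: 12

[in] maze.move dir=east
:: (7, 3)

[in] stack.pop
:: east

[in] maze.move dir=west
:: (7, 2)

[in] maze.sense dir=west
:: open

[in] stack.push x=west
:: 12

[in] maze.move dir=west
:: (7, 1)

[in] maze.sense dir=north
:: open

[in] stack.push x=north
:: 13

[in] maze.move dir=north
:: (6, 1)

[in] maze.sense dir=north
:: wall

[in] maze.sense dir=west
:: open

[in] stack.push x=west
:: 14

[in] maze.move dir=west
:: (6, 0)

[in] maze.sense dir=north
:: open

[in] stack.push x=north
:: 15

[in] maze.move dir=north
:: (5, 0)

[in] maze.sense dir=north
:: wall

[in] stack.pop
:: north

[in] maze.move dir=south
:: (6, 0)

[in] maze.sense dir=south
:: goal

[in] maze.move dir=south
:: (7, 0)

Answer: (7, 0)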